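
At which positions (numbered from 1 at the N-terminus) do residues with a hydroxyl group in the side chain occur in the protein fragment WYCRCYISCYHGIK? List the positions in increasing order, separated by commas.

The –OH-bearing residues are Ser, Thr (aliphatic alcohols), and Tyr (phenol).
Matching residues: Y2, Y6, S8, Y10.

2, 6, 8, 10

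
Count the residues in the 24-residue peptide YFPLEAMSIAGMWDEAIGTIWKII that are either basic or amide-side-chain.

Basic: H, K, R. Amide-side-chain: N, Q.
Basic residues here: K22 (1).
Amide-side-chain residues here: none (0).
The two groups share no amino acid, so total = 1 + 0 = 1.

1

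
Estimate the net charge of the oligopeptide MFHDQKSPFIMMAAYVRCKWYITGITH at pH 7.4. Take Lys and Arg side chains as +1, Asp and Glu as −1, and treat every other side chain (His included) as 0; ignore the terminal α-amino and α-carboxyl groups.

+2

Positive (K, R): K6, R17, K19 → +3.
Negative (D, E): D4 → −1.
Net charge = (+3) + (−1) = +2.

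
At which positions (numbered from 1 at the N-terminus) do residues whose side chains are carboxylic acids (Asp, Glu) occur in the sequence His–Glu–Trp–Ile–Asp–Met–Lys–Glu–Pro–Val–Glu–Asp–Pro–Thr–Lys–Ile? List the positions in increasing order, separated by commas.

2, 5, 8, 11, 12

Matching residues: Glu2, Asp5, Glu8, Glu11, Asp12.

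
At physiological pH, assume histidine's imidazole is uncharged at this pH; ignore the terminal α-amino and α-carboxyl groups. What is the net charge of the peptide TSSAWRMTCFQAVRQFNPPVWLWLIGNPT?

Near pH 7.4, K and R contribute +1 each, D and E contribute −1 each, and every other side chain (His included, as stated) is uncharged.
Positive (K, R): R6, R14 → +2.
Negative (D, E): none → −0.
Net charge = (+2) + (−0) = +2.

+2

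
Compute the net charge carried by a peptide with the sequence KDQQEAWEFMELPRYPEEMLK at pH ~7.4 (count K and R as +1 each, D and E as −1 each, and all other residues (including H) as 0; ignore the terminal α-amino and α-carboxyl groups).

-3

Positive (K, R): K1, R14, K21 → +3.
Negative (D, E): D2, E5, E8, E11, E17, E18 → −6.
Net charge = (+3) + (−6) = −3.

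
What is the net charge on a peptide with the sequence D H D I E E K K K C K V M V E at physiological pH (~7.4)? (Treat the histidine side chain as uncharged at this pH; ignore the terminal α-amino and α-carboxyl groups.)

-1

The side chains ionized at physiological pH are Lys/Arg (+1) and Asp/Glu (−1); with His treated as neutral, nothing else contributes.
Positive (K, R): K7, K8, K9, K11 → +4.
Negative (D, E): D1, D3, E5, E6, E15 → −5.
Net charge = (+4) + (−5) = −1.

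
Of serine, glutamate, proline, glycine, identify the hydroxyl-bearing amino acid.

The –OH-bearing residues are Ser, Thr (aliphatic alcohols), and Tyr (phenol).
Of the listed options, only serine belongs to this group.

serine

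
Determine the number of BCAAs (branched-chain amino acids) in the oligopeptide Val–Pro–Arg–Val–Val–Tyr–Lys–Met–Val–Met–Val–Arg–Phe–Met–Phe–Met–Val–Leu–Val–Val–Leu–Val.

11

V, L, and I make up the branched-chain aliphatic group.
Matching residues: Val1, Val4, Val5, Val9, Val11, Val17, Leu18, Val19, Val20, Leu21, Val22.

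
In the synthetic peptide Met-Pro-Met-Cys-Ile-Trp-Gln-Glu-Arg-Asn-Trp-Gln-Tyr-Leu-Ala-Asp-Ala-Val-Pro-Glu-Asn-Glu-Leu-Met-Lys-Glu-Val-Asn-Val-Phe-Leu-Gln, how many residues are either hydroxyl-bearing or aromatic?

4

Hydroxyl-bearing: S, T, Y. Aromatic: F, W, Y.
Hydroxyl-bearing residues here: Tyr13 (1).
Aromatic residues here: Trp6, Trp11, Tyr13, Phe30 (4).
Y is in both groups, so the 1 Y residue must not be double-counted.
Total = 1 + 4 − 1 = 4.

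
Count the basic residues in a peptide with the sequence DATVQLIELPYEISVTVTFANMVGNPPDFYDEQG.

Lysine (K), arginine (R), and histidine (H) have basic, nitrogen-containing side chains.
None of the 34 residues belong to this group.

0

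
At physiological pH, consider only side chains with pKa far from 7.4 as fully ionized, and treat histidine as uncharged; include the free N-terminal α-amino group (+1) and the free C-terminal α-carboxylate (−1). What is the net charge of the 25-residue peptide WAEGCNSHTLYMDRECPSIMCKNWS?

-1

Near pH 7.4, K and R contribute +1 each, D and E contribute −1 each, and every other side chain (His included, as stated) is uncharged.
Positive (K, R): R14, K22 → +2.
Negative (D, E): E3, D13, E15 → −3.
The N-terminus (+1) and C-terminus (−1) cancel.
Net charge = (+2) + (−3) = −1.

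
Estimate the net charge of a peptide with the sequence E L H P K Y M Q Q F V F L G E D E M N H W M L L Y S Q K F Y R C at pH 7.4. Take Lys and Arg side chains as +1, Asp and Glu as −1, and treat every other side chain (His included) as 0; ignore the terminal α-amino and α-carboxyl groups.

Positive (K, R): K5, K28, R31 → +3.
Negative (D, E): E1, E15, D16, E17 → −4.
Net charge = (+3) + (−4) = −1.

-1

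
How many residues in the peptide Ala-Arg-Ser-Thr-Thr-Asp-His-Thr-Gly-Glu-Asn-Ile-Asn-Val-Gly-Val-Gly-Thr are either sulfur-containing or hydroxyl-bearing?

Sulfur-containing: C, M. Hydroxyl-bearing: S, T, Y.
Sulfur-containing residues here: none (0).
Hydroxyl-bearing residues here: Ser3, Thr4, Thr5, Thr8, Thr18 (5).
The two groups share no amino acid, so total = 0 + 5 = 5.

5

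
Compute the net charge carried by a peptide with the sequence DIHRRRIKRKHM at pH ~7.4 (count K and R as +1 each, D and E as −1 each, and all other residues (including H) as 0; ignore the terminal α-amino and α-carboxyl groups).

Positive (K, R): R4, R5, R6, K8, R9, K10 → +6.
Negative (D, E): D1 → −1.
Net charge = (+6) + (−1) = +5.

+5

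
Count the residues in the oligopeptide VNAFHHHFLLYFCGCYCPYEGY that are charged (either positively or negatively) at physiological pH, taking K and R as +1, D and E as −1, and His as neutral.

Charged side chains at pH ~7.4: K, R (positive); D, E (negative).
Matching residues: E20.

1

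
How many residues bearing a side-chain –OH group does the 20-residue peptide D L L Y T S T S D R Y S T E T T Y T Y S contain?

14

S, T, and Y are the three residues with a side-chain hydroxyl.
Matching residues: Y4, T5, S6, T7, S8, Y11, S12, T13, T15, T16, Y17, T18, Y19, S20.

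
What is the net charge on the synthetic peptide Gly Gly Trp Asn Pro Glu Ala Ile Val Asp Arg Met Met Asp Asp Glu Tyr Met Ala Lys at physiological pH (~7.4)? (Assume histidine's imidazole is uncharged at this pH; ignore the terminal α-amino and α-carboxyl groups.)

Near pH 7.4, K and R contribute +1 each, D and E contribute −1 each, and every other side chain (His included, as stated) is uncharged.
Positive (K, R): Arg11, Lys20 → +2.
Negative (D, E): Glu6, Asp10, Asp14, Asp15, Glu16 → −5.
Net charge = (+2) + (−5) = −3.

-3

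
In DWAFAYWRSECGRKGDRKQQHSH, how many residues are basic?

K, R, and H are the three residues with basic side chains (ε-amine, guanidinium, and imidazole respectively).
Matching residues: R8, R13, K14, R17, K18, H21, H23.

7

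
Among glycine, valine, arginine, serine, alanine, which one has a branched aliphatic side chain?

V, L, and I make up the branched-chain aliphatic group.
Of the listed options, only valine belongs to this group.

valine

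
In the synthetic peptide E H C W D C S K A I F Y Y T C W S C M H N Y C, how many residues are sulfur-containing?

Cysteine (C, thiol) and methionine (M, thioether) are the two sulfur-containing amino acids.
Matching residues: C3, C6, C15, C18, M19, C23.

6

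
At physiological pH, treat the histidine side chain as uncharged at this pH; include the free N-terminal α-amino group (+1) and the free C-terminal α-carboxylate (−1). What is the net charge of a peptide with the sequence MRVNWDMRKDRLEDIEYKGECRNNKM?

Near pH 7.4, K and R contribute +1 each, D and E contribute −1 each, and every other side chain (His included, as stated) is uncharged.
Positive (K, R): R2, R8, K9, R11, K18, R22, K25 → +7.
Negative (D, E): D6, D10, E13, D14, E16, E20 → −6.
The N-terminus (+1) and C-terminus (−1) cancel.
Net charge = (+7) + (−6) = +1.

+1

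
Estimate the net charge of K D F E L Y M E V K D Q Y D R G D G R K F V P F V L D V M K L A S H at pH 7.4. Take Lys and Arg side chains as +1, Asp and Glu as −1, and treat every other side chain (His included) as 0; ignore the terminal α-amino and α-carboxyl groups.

Positive (K, R): K1, K10, R15, R19, K20, K30 → +6.
Negative (D, E): D2, E4, E8, D11, D14, D17, D27 → −7.
Net charge = (+6) + (−7) = −1.

-1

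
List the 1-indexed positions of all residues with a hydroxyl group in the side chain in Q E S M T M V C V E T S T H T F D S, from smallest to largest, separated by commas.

Serine (S), threonine (T), and tyrosine (Y) each carry a hydroxyl group on the side chain.
Matching residues: S3, T5, T11, S12, T13, T15, S18.

3, 5, 11, 12, 13, 15, 18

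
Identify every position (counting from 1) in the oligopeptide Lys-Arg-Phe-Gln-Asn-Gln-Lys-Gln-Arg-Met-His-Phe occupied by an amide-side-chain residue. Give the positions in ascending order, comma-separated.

4, 5, 6, 8

The amide-side-chain residues are Asn (N) and Gln (Q).
Matching residues: Gln4, Asn5, Gln6, Gln8.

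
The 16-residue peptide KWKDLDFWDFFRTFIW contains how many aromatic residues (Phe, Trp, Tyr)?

7

Matching residues: W2, F7, W8, F10, F11, F14, W16.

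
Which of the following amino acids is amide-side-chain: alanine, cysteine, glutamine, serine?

glutamine

The amide-side-chain residues are Asn (N) and Gln (Q).
Of the listed options, only glutamine belongs to this group.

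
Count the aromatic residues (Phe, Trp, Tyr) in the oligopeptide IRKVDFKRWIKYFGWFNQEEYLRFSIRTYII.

9

Matching residues: F6, W9, Y12, F13, W15, F16, Y21, F24, Y29.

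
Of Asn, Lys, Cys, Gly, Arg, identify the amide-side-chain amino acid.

Asn

Only N (asparagine) and Q (glutamine) carry a side-chain carboxamide.
Of the listed options, only Asn belongs to this group.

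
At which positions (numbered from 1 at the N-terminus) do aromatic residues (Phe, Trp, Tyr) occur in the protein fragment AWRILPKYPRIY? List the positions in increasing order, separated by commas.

2, 8, 12

Matching residues: W2, Y8, Y12.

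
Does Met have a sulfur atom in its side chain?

Yes

Only Cys (C) and Met (M) have a sulfur atom in the side chain.
Methionine is in this group.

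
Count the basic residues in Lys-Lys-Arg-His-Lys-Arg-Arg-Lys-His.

Lysine (K), arginine (R), and histidine (H) have basic, nitrogen-containing side chains.
Matching residues: Lys1, Lys2, Arg3, His4, Lys5, Arg6, Arg7, Lys8, His9.

9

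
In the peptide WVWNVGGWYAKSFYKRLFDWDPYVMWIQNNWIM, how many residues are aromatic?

F, W, and Y each carry an aromatic ring on the side chain.
Matching residues: W1, W3, W8, Y9, F13, Y14, F18, W20, Y23, W26, W31.

11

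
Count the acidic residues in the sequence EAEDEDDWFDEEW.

9

Only D (aspartate) and E (glutamate) carry a side-chain carboxylic acid.
Matching residues: E1, E3, D4, E5, D6, D7, D10, E11, E12.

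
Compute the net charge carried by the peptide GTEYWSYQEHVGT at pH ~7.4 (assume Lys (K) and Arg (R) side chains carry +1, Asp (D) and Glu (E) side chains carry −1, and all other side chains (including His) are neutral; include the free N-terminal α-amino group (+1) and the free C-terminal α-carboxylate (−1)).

-2

Positive (K, R): none → +0.
Negative (D, E): E3, E9 → −2.
The N-terminus (+1) and C-terminus (−1) cancel.
Net charge = (+0) + (−2) = −2.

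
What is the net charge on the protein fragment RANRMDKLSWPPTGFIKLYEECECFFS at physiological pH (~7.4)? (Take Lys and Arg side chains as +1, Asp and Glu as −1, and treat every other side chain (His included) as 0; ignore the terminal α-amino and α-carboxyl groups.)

0

Positive (K, R): R1, R4, K7, K17 → +4.
Negative (D, E): D6, E20, E21, E23 → −4.
Net charge = (+4) + (−4) = 0.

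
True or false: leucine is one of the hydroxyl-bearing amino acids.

False

Serine (S), threonine (T), and tyrosine (Y) each carry a hydroxyl group on the side chain.
Leucine is not in this group.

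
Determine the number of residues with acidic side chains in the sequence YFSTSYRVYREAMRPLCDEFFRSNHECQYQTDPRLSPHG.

Aspartate (D) and glutamate (E) have carboxylic-acid side chains and are the acidic amino acids.
Matching residues: E11, D18, E19, E26, D32.

5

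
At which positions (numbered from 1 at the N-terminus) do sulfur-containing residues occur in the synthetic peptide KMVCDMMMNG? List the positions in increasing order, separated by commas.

Cysteine (C, thiol) and methionine (M, thioether) are the two sulfur-containing amino acids.
Matching residues: M2, C4, M6, M7, M8.

2, 4, 6, 7, 8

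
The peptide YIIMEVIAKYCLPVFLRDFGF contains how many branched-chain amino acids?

Valine (V), leucine (L), and isoleucine (I) are the branched-chain amino acids.
Matching residues: I2, I3, V6, I7, L12, V14, L16.

7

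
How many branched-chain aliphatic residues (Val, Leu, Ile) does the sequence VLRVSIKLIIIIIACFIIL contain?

13

Matching residues: V1, L2, V4, I6, L8, I9, I10, I11, I12, I13, I17, I18, L19.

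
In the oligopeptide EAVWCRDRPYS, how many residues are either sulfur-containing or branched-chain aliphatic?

Sulfur-containing: C, M. Branched-chain aliphatic: I, L, V.
Sulfur-containing residues here: C5 (1).
Branched-chain aliphatic residues here: V3 (1).
The two groups share no amino acid, so total = 1 + 1 = 2.

2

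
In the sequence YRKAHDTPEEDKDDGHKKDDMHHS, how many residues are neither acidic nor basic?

7

Acidic: D, E. Basic: K, R, H. All other residues are neither.
Matching residues: Y1, A4, T7, P8, G15, M21, S24.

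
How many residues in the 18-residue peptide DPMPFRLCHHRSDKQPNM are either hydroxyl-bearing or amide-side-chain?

Hydroxyl-bearing: S, T, Y. Amide-side-chain: N, Q.
Hydroxyl-bearing residues here: S12 (1).
Amide-side-chain residues here: Q15, N17 (2).
The two groups share no amino acid, so total = 1 + 2 = 3.

3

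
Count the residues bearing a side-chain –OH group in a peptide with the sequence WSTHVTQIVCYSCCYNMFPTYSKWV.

9

The –OH-bearing residues are Ser, Thr (aliphatic alcohols), and Tyr (phenol).
Matching residues: S2, T3, T6, Y11, S12, Y15, T20, Y21, S22.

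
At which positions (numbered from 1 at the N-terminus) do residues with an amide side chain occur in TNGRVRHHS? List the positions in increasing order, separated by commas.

2

The amide-side-chain residues are Asn (N) and Gln (Q).
Matching residues: N2.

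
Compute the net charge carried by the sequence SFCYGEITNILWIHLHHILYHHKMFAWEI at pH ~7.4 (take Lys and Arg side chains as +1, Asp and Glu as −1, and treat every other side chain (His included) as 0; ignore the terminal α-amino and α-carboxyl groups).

-1

Positive (K, R): K23 → +1.
Negative (D, E): E6, E28 → −2.
Net charge = (+1) + (−2) = −1.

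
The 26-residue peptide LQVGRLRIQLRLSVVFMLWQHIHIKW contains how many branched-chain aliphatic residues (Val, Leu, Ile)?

11

Matching residues: L1, V3, L6, I8, L10, L12, V14, V15, L18, I22, I24.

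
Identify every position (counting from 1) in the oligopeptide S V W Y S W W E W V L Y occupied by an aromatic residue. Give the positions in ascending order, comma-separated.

3, 4, 6, 7, 9, 12

Phenylalanine (F), tryptophan (W), and tyrosine (Y) have aromatic ring side chains.
Matching residues: W3, Y4, W6, W7, W9, Y12.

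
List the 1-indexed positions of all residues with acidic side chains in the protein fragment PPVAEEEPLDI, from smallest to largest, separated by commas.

The acidic residues are Asp (D) and Glu (E), whose side chains end in a carboxylate group.
Matching residues: E5, E6, E7, D10.

5, 6, 7, 10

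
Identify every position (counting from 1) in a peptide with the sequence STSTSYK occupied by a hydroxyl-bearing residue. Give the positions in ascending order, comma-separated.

1, 2, 3, 4, 5, 6

The –OH-bearing residues are Ser, Thr (aliphatic alcohols), and Tyr (phenol).
Matching residues: S1, T2, S3, T4, S5, Y6.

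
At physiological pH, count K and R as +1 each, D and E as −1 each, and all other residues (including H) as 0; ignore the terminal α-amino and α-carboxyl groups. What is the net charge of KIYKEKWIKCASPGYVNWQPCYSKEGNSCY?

+3

Positive (K, R): K1, K4, K6, K9, K24 → +5.
Negative (D, E): E5, E25 → −2.
Net charge = (+5) + (−2) = +3.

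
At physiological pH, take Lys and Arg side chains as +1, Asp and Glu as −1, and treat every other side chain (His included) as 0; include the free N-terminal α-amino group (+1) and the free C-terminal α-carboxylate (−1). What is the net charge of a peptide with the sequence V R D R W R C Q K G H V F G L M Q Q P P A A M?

+3

Positive (K, R): R2, R4, R6, K9 → +4.
Negative (D, E): D3 → −1.
The N-terminus (+1) and C-terminus (−1) cancel.
Net charge = (+4) + (−1) = +3.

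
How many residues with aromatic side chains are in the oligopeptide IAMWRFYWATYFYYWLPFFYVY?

13

Phenylalanine (F), tryptophan (W), and tyrosine (Y) have aromatic ring side chains.
Matching residues: W4, F6, Y7, W8, Y11, F12, Y13, Y14, W15, F18, F19, Y20, Y22.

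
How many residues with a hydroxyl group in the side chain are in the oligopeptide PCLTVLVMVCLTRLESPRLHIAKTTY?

6

S, T, and Y are the three residues with a side-chain hydroxyl.
Matching residues: T4, T12, S16, T24, T25, Y26.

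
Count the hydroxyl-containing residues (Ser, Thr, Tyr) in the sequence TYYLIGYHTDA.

Matching residues: T1, Y2, Y3, Y7, T9.

5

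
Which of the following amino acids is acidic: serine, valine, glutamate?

glutamate

Only D (aspartate) and E (glutamate) carry a side-chain carboxylic acid.
Of the listed options, only glutamate belongs to this group.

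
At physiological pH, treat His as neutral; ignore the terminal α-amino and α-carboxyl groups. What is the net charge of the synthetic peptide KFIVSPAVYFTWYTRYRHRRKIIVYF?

At pH ~7.4 the Lys and Arg side chains are protonated (+1), the Asp and Glu side chains are deprotonated (−1), and with His taken as neutral all other side chains carry no charge.
Positive (K, R): K1, R15, R17, R19, R20, K21 → +6.
Negative (D, E): none → −0.
Net charge = (+6) + (−0) = +6.

+6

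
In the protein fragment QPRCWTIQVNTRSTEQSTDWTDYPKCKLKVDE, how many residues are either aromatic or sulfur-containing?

5

Aromatic: F, W, Y. Sulfur-containing: C, M.
Aromatic residues here: W5, W20, Y23 (3).
Sulfur-containing residues here: C4, C26 (2).
The two groups share no amino acid, so total = 3 + 2 = 5.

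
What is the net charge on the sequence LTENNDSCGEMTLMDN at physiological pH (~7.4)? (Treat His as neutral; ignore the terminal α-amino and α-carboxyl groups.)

-4

Near pH 7.4, K and R contribute +1 each, D and E contribute −1 each, and every other side chain (His included, as stated) is uncharged.
Positive (K, R): none → +0.
Negative (D, E): E3, D6, E10, D15 → −4.
Net charge = (+0) + (−4) = −4.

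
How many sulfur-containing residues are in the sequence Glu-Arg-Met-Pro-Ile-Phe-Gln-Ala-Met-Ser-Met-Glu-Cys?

4

Only Cys (C) and Met (M) have a sulfur atom in the side chain.
Matching residues: Met3, Met9, Met11, Cys13.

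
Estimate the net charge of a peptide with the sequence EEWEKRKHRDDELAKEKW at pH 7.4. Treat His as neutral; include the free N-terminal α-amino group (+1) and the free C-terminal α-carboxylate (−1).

-1

The side chains ionized at physiological pH are Lys/Arg (+1) and Asp/Glu (−1); with His treated as neutral, nothing else contributes.
Positive (K, R): K5, R6, K7, R9, K15, K17 → +6.
Negative (D, E): E1, E2, E4, D10, D11, E12, E16 → −7.
The N-terminus (+1) and C-terminus (−1) cancel.
Net charge = (+6) + (−7) = −1.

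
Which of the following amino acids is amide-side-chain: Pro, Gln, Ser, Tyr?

Gln

The amide-side-chain residues are Asn (N) and Gln (Q).
Of the listed options, only Gln belongs to this group.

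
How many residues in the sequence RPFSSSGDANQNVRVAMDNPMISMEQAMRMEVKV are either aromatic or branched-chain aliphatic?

Aromatic: F, W, Y. Branched-chain aliphatic: I, L, V.
Aromatic residues here: F3 (1).
Branched-chain aliphatic residues here: V13, V15, I22, V32, V34 (5).
The two groups share no amino acid, so total = 1 + 5 = 6.

6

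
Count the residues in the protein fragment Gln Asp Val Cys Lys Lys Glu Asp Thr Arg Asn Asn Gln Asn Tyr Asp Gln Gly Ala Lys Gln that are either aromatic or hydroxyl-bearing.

2

Aromatic: F, W, Y. Hydroxyl-bearing: S, T, Y.
Aromatic residues here: Tyr15 (1).
Hydroxyl-bearing residues here: Thr9, Tyr15 (2).
Y is in both groups, so the 1 Y residue must not be double-counted.
Total = 1 + 2 − 1 = 2.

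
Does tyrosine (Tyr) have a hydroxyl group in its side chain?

Serine (S), threonine (T), and tyrosine (Y) each carry a hydroxyl group on the side chain.
Tyrosine is in this group.

Yes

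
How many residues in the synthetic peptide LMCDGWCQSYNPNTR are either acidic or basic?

2

Acidic: D, E. Basic: H, K, R.
Acidic residues here: D4 (1).
Basic residues here: R15 (1).
The two groups share no amino acid, so total = 1 + 1 = 2.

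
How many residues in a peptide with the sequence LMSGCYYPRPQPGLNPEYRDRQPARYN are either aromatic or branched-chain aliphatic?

Aromatic: F, W, Y. Branched-chain aliphatic: I, L, V.
Aromatic residues here: Y6, Y7, Y18, Y26 (4).
Branched-chain aliphatic residues here: L1, L14 (2).
The two groups share no amino acid, so total = 4 + 2 = 6.

6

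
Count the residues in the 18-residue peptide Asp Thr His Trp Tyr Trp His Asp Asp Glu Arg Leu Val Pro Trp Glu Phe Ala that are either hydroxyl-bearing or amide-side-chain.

Hydroxyl-bearing: S, T, Y. Amide-side-chain: N, Q.
Hydroxyl-bearing residues here: Thr2, Tyr5 (2).
Amide-side-chain residues here: none (0).
The two groups share no amino acid, so total = 2 + 0 = 2.

2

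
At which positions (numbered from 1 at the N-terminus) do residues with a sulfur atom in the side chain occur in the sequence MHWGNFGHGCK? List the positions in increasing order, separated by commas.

1, 10

Cysteine (C, thiol) and methionine (M, thioether) are the two sulfur-containing amino acids.
Matching residues: M1, C10.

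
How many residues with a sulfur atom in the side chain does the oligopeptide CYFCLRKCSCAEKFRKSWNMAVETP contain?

5

Only Cys (C) and Met (M) have a sulfur atom in the side chain.
Matching residues: C1, C4, C8, C10, M20.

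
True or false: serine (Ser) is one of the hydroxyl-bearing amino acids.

True

S, T, and Y are the three residues with a side-chain hydroxyl.
Serine is in this group.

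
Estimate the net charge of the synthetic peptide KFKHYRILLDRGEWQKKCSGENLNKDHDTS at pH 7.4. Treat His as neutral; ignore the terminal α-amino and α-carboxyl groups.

+2

Near pH 7.4, K and R contribute +1 each, D and E contribute −1 each, and every other side chain (His included, as stated) is uncharged.
Positive (K, R): K1, K3, R6, R11, K16, K17, K25 → +7.
Negative (D, E): D10, E13, E21, D26, D28 → −5.
Net charge = (+7) + (−5) = +2.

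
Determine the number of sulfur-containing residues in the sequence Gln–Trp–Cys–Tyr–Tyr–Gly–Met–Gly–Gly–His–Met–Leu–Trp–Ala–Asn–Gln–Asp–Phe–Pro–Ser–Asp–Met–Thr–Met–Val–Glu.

The sulfur-bearing residues are cysteine (–SH) and methionine (–S–CH₃).
Matching residues: Cys3, Met7, Met11, Met22, Met24.

5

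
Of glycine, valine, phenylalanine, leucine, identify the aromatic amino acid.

phenylalanine

Phenylalanine (F), tryptophan (W), and tyrosine (Y) have aromatic ring side chains.
Of the listed options, only phenylalanine belongs to this group.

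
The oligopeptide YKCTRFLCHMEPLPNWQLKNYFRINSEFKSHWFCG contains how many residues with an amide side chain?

4

Only N (asparagine) and Q (glutamine) carry a side-chain carboxamide.
Matching residues: N15, Q17, N20, N25.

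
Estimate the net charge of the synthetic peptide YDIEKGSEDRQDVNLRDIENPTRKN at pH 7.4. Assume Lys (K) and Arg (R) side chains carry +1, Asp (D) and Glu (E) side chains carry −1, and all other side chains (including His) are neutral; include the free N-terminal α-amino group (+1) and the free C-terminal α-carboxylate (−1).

Positive (K, R): K5, R10, R16, R23, K24 → +5.
Negative (D, E): D2, E4, E8, D9, D12, D17, E19 → −7.
The N-terminus (+1) and C-terminus (−1) cancel.
Net charge = (+5) + (−7) = −2.

-2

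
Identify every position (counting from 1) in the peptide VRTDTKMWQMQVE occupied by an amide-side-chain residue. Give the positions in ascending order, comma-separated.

The amide-side-chain residues are Asn (N) and Gln (Q).
Matching residues: Q9, Q11.

9, 11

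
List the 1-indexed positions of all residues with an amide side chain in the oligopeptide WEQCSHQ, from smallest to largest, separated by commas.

The amide-side-chain residues are Asn (N) and Gln (Q).
Matching residues: Q3, Q7.

3, 7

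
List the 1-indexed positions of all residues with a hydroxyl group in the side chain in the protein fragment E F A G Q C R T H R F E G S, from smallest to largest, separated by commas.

The –OH-bearing residues are Ser, Thr (aliphatic alcohols), and Tyr (phenol).
Matching residues: T8, S14.

8, 14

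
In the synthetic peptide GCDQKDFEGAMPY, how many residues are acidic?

Only D (aspartate) and E (glutamate) carry a side-chain carboxylic acid.
Matching residues: D3, D6, E8.

3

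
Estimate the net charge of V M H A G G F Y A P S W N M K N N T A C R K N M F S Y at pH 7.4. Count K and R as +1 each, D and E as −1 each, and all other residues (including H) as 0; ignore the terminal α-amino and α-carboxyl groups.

+3

Positive (K, R): K15, R21, K22 → +3.
Negative (D, E): none → −0.
Net charge = (+3) + (−0) = +3.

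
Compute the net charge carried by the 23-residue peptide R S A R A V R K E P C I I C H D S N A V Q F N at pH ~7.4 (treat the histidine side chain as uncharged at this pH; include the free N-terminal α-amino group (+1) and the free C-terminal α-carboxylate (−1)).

+2

Near pH 7.4, K and R contribute +1 each, D and E contribute −1 each, and every other side chain (His included, as stated) is uncharged.
Positive (K, R): R1, R4, R7, K8 → +4.
Negative (D, E): E9, D16 → −2.
The N-terminus (+1) and C-terminus (−1) cancel.
Net charge = (+4) + (−2) = +2.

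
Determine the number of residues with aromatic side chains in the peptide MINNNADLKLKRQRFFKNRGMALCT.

2

F, W, and Y each carry an aromatic ring on the side chain.
Matching residues: F15, F16.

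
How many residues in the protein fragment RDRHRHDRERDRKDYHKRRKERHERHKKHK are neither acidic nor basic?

1

Acidic: D, E. Basic: K, R, H. All other residues are neither.
Matching residues: Y15.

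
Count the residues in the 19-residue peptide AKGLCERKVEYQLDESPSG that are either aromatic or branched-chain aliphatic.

Aromatic: F, W, Y. Branched-chain aliphatic: I, L, V.
Aromatic residues here: Y11 (1).
Branched-chain aliphatic residues here: L4, V9, L13 (3).
The two groups share no amino acid, so total = 1 + 3 = 4.

4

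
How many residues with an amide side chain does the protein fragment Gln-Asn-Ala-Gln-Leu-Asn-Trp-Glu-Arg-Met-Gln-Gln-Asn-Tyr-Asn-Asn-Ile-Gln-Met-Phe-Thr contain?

Only N (asparagine) and Q (glutamine) carry a side-chain carboxamide.
Matching residues: Gln1, Asn2, Gln4, Asn6, Gln11, Gln12, Asn13, Asn15, Asn16, Gln18.

10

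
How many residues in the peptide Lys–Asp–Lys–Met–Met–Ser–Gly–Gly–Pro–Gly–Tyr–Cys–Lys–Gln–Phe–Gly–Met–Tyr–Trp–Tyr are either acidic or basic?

Acidic: D, E. Basic: H, K, R.
Acidic residues here: Asp2 (1).
Basic residues here: Lys1, Lys3, Lys13 (3).
The two groups share no amino acid, so total = 1 + 3 = 4.

4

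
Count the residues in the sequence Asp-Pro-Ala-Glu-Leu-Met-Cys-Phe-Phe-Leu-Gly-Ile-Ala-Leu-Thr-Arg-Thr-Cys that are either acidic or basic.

3

Acidic: D, E. Basic: H, K, R.
Acidic residues here: Asp1, Glu4 (2).
Basic residues here: Arg16 (1).
The two groups share no amino acid, so total = 2 + 1 = 3.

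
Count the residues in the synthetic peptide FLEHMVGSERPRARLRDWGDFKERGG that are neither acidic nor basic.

14

Acidic: D, E. Basic: K, R, H. All other residues are neither.
Matching residues: F1, L2, M5, V6, G7, S8, P11, A13, L15, W18, G19, F21, G25, G26.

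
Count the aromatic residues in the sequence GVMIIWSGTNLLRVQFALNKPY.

Phenylalanine (F), tryptophan (W), and tyrosine (Y) have aromatic ring side chains.
Matching residues: W6, F16, Y22.

3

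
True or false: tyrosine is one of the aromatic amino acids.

F, W, and Y each carry an aromatic ring on the side chain.
Tyrosine is in this group.

True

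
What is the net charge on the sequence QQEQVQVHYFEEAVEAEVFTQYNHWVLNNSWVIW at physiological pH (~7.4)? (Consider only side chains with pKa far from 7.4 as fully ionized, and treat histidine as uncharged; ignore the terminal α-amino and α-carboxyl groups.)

Near pH 7.4, K and R contribute +1 each, D and E contribute −1 each, and every other side chain (His included, as stated) is uncharged.
Positive (K, R): none → +0.
Negative (D, E): E3, E11, E12, E15, E17 → −5.
Net charge = (+0) + (−5) = −5.

-5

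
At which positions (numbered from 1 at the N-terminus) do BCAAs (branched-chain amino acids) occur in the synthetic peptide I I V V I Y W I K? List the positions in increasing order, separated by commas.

The BCAAs are Val, Leu, and Ile — aliphatic side chains with a branch point.
Matching residues: I1, I2, V3, V4, I5, I8.

1, 2, 3, 4, 5, 8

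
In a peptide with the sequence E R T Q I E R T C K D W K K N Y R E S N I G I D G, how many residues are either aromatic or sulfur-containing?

Aromatic: F, W, Y. Sulfur-containing: C, M.
Aromatic residues here: W12, Y16 (2).
Sulfur-containing residues here: C9 (1).
The two groups share no amino acid, so total = 2 + 1 = 3.

3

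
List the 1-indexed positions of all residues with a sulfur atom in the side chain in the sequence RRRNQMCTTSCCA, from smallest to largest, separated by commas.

6, 7, 11, 12

Only Cys (C) and Met (M) have a sulfur atom in the side chain.
Matching residues: M6, C7, C11, C12.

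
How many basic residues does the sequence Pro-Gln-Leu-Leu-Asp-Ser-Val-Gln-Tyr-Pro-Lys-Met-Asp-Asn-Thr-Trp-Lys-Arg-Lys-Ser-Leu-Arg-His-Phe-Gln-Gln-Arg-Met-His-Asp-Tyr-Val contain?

8

K, R, and H are the three residues with basic side chains (ε-amine, guanidinium, and imidazole respectively).
Matching residues: Lys11, Lys17, Arg18, Lys19, Arg22, His23, Arg27, His29.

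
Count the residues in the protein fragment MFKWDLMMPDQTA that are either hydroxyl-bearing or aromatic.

3

Hydroxyl-bearing: S, T, Y. Aromatic: F, W, Y.
Hydroxyl-bearing residues here: T12 (1).
Aromatic residues here: F2, W4 (2).
(Y belongs to both groups, but none appear in this sequence.) Total = 1 + 2 = 3.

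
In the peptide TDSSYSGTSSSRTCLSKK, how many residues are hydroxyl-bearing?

The –OH-bearing residues are Ser, Thr (aliphatic alcohols), and Tyr (phenol).
Matching residues: T1, S3, S4, Y5, S6, T8, S9, S10, S11, T13, S16.

11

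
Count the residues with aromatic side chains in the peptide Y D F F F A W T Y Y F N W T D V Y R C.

10

Phenylalanine (F), tryptophan (W), and tyrosine (Y) have aromatic ring side chains.
Matching residues: Y1, F3, F4, F5, W7, Y9, Y10, F11, W13, Y17.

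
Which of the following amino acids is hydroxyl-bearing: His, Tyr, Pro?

Serine (S), threonine (T), and tyrosine (Y) each carry a hydroxyl group on the side chain.
Of the listed options, only Tyr belongs to this group.

Tyr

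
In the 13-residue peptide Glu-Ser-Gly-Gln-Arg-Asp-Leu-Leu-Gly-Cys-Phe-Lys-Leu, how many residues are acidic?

Aspartate (D) and glutamate (E) have carboxylic-acid side chains and are the acidic amino acids.
Matching residues: Glu1, Asp6.

2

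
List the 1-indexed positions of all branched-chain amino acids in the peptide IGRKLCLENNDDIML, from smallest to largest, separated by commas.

1, 5, 7, 13, 15

The BCAAs are Val, Leu, and Ile — aliphatic side chains with a branch point.
Matching residues: I1, L5, L7, I13, L15.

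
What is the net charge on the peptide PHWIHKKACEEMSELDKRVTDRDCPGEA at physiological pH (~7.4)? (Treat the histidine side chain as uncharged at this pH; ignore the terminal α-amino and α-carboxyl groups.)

-2

Near pH 7.4, K and R contribute +1 each, D and E contribute −1 each, and every other side chain (His included, as stated) is uncharged.
Positive (K, R): K6, K7, K17, R18, R22 → +5.
Negative (D, E): E10, E11, E14, D16, D21, D23, E27 → −7.
Net charge = (+5) + (−7) = −2.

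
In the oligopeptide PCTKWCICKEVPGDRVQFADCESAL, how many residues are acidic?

The acidic residues are Asp (D) and Glu (E), whose side chains end in a carboxylate group.
Matching residues: E10, D14, D20, E22.

4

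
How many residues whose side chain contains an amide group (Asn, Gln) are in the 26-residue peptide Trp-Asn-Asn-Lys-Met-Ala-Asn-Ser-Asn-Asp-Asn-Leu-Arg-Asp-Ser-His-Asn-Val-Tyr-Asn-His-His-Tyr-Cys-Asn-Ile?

Matching residues: Asn2, Asn3, Asn7, Asn9, Asn11, Asn17, Asn20, Asn25.

8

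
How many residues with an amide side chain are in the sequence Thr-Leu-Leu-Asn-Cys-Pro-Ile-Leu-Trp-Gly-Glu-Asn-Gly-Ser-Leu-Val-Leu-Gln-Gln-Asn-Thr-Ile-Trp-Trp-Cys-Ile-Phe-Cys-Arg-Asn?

6

The amide-side-chain residues are Asn (N) and Gln (Q).
Matching residues: Asn4, Asn12, Gln18, Gln19, Asn20, Asn30.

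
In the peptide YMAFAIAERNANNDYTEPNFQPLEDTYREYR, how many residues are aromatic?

6

The aromatic amino acids are Phe (F, benzyl), Trp (W, indole), and Tyr (Y, phenol).
Matching residues: Y1, F4, Y15, F20, Y27, Y30.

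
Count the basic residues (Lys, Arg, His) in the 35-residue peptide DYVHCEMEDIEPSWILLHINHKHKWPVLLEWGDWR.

7

Matching residues: H4, H18, H21, K22, H23, K24, R35.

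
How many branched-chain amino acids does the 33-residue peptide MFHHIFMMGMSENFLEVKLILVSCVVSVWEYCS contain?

V, L, and I make up the branched-chain aliphatic group.
Matching residues: I5, L15, V17, L19, I20, L21, V22, V25, V26, V28.

10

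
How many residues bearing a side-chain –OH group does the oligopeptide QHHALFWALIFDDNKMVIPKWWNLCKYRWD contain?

1

S, T, and Y are the three residues with a side-chain hydroxyl.
Matching residues: Y27.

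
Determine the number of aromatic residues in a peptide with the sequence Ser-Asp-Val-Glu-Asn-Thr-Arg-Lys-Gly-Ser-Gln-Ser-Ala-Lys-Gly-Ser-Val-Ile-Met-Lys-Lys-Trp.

1

F, W, and Y each carry an aromatic ring on the side chain.
Matching residues: Trp22.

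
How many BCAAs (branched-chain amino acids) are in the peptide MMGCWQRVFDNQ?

1

The BCAAs are Val, Leu, and Ile — aliphatic side chains with a branch point.
Matching residues: V8.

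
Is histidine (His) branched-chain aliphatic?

V, L, and I make up the branched-chain aliphatic group.
Histidine is not in this group.

No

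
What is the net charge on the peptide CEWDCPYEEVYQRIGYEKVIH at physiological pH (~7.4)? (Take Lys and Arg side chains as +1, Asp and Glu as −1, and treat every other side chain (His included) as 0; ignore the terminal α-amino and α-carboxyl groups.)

-3

Positive (K, R): R13, K18 → +2.
Negative (D, E): E2, D4, E8, E9, E17 → −5.
Net charge = (+2) + (−5) = −3.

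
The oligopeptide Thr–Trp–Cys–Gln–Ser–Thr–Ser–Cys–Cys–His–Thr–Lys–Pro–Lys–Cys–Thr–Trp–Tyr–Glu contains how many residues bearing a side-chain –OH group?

7

Serine (S), threonine (T), and tyrosine (Y) each carry a hydroxyl group on the side chain.
Matching residues: Thr1, Ser5, Thr6, Ser7, Thr11, Thr16, Tyr18.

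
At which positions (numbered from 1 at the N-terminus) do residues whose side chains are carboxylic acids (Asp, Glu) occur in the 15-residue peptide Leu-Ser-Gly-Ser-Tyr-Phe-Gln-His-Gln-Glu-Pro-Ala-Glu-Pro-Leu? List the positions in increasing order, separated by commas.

10, 13

Matching residues: Glu10, Glu13.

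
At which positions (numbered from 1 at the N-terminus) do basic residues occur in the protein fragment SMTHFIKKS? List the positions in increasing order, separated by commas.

Lysine (K), arginine (R), and histidine (H) have basic, nitrogen-containing side chains.
Matching residues: H4, K7, K8.

4, 7, 8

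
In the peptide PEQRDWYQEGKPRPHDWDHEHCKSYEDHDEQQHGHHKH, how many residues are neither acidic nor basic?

15

Acidic: D, E. Basic: K, R, H. All other residues are neither.
Matching residues: P1, Q3, W6, Y7, Q8, G10, P12, P14, W17, C22, S24, Y25, Q31, Q32, G34.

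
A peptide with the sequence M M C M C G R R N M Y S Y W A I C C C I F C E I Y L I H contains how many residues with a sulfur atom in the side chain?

10

Cysteine (C, thiol) and methionine (M, thioether) are the two sulfur-containing amino acids.
Matching residues: M1, M2, C3, M4, C5, M10, C17, C18, C19, C22.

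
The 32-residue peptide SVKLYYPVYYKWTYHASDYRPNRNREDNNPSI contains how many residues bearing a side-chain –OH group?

Serine (S), threonine (T), and tyrosine (Y) each carry a hydroxyl group on the side chain.
Matching residues: S1, Y5, Y6, Y9, Y10, T13, Y14, S17, Y19, S31.

10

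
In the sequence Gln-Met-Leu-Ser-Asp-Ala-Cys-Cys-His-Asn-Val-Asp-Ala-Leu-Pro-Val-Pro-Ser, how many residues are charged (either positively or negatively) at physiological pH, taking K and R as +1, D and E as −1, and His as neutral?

2

Charged side chains at pH ~7.4: K, R (positive); D, E (negative).
Matching residues: Asp5, Asp12.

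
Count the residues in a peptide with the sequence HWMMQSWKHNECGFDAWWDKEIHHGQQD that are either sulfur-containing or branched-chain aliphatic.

Sulfur-containing: C, M. Branched-chain aliphatic: I, L, V.
Sulfur-containing residues here: M3, M4, C12 (3).
Branched-chain aliphatic residues here: I22 (1).
The two groups share no amino acid, so total = 3 + 1 = 4.

4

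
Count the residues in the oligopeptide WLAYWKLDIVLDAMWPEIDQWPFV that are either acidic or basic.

5

Acidic: D, E. Basic: H, K, R.
Acidic residues here: D8, D12, E17, D19 (4).
Basic residues here: K6 (1).
The two groups share no amino acid, so total = 4 + 1 = 5.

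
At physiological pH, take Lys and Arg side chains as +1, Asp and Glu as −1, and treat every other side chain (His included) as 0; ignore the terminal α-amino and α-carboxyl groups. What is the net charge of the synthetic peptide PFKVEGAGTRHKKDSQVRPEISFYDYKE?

+1

Positive (K, R): K3, R10, K12, K13, R18, K27 → +6.
Negative (D, E): E5, D14, E20, D25, E28 → −5.
Net charge = (+6) + (−5) = +1.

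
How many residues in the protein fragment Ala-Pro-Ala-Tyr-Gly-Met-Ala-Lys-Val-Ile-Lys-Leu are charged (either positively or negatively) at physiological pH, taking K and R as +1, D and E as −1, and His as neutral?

2

Charged side chains at pH ~7.4: K, R (positive); D, E (negative).
Matching residues: Lys8, Lys11.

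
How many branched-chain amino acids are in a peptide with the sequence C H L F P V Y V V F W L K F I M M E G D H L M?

The BCAAs are Val, Leu, and Ile — aliphatic side chains with a branch point.
Matching residues: L3, V6, V8, V9, L12, I15, L22.

7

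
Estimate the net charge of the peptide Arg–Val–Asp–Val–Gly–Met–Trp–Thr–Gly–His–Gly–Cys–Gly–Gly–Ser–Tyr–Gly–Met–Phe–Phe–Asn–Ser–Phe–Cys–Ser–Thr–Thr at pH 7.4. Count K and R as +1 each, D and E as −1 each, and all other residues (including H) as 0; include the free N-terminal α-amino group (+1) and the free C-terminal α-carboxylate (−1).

Positive (K, R): Arg1 → +1.
Negative (D, E): Asp3 → −1.
The N-terminus (+1) and C-terminus (−1) cancel.
Net charge = (+1) + (−1) = 0.

0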